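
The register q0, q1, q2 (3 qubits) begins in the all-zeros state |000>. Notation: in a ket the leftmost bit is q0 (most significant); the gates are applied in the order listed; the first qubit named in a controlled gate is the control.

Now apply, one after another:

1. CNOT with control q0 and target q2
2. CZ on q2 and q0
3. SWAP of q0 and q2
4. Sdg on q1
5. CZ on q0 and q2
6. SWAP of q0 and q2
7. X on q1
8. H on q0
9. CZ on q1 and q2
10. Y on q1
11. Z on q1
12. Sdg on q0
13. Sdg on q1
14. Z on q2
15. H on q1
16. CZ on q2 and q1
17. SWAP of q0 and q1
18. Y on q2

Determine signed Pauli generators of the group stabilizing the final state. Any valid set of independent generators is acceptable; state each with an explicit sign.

One valid set of independent stabilizer generators is +XII, -IYI, -IIZ (any independent generating set of the same group is equally correct).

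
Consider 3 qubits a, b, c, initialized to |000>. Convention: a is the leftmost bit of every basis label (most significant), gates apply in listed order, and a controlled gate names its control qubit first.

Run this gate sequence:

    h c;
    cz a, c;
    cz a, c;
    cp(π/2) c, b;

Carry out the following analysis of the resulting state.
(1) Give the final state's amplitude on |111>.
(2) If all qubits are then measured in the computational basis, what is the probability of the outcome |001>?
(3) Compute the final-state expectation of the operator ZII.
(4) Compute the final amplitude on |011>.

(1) |111> carries amplitude 0 in the final state. Key observation: gates 2-3 undo each other exactly, leaving only the rest of the circuit to track.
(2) Outcome |001> occurs with probability 1/2.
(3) In the final state, ZII has expectation 1.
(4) The amplitude on |011> is 0.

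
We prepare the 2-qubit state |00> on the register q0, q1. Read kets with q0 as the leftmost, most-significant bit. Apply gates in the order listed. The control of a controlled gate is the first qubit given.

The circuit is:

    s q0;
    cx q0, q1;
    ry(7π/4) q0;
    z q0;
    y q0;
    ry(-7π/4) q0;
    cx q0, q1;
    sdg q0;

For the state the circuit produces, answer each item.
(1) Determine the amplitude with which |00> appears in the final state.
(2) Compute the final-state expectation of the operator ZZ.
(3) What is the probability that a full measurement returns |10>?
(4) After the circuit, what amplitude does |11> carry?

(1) The final state's coefficient on |00> equals -sqrt(2)*I/2.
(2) The expectation value of ZZ is 1.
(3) Outcome |10> occurs with probability 0.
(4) The final state's coefficient on |11> equals sqrt(2)/2.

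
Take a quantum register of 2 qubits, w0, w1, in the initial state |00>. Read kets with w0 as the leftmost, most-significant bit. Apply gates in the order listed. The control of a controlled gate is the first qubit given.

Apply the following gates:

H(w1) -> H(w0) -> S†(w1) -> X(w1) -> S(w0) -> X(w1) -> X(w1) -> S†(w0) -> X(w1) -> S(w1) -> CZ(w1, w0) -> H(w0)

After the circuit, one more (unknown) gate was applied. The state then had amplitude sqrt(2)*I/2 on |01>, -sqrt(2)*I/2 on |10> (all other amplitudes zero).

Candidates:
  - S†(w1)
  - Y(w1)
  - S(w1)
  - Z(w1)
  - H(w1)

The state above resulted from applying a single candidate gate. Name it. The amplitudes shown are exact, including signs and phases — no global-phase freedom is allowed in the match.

It was Y(w1) that produced the state shown.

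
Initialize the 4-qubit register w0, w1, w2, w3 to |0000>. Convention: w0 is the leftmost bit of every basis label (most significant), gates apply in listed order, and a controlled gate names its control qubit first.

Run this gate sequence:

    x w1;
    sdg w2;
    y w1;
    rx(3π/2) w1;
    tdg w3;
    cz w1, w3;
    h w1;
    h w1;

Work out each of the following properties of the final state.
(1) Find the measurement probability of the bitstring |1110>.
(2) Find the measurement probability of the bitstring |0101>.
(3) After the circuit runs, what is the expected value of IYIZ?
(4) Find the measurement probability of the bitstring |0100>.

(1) The probability of measuring |1110> is 0. Key observation: gates 7-8 undo each other exactly, leaving only the rest of the circuit to track.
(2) The probability of measuring |0101> is 0.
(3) In the final state, IYIZ has expectation 1.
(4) Outcome |0100> occurs with probability 1/2.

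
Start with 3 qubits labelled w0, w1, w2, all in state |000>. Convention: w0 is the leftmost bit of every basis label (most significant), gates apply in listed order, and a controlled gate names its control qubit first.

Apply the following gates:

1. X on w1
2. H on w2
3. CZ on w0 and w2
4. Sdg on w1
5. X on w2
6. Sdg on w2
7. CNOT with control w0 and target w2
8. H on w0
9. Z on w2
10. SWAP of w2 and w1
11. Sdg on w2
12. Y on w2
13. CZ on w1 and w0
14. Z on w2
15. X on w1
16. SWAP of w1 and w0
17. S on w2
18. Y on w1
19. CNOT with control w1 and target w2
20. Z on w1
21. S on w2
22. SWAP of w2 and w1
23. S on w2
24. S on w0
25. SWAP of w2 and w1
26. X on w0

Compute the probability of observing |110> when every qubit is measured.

The probability of measuring |110> is 0.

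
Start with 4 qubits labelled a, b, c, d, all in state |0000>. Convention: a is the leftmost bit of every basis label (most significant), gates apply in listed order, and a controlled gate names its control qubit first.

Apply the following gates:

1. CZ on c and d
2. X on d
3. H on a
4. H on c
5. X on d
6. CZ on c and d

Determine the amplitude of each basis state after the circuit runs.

After the circuit, the state carries amplitude 1/2 on |0000>, 1/2 on |0010>, 1/2 on |1000>, 1/2 on |1010>, and 0 on every other basis state.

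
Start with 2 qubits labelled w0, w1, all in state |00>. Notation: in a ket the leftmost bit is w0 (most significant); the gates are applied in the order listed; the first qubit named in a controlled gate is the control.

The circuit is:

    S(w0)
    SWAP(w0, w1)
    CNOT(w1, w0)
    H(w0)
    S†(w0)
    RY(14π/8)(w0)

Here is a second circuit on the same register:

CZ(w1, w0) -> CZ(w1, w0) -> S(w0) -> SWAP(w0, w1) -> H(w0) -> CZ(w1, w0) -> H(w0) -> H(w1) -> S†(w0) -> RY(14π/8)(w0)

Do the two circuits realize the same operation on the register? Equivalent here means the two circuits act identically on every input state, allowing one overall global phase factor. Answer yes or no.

No — the two circuits implement different unitaries, even allowing a global phase.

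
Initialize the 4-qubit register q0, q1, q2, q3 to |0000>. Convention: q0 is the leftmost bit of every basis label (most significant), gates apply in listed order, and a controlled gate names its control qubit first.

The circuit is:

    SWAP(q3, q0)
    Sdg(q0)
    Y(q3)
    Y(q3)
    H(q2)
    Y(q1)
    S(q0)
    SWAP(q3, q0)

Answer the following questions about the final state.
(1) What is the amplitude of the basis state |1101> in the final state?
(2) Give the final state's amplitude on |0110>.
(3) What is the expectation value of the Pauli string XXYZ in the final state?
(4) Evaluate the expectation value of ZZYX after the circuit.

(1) The amplitude on |1101> is 0.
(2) The final state's coefficient on |0110> equals sqrt(2)*I/2.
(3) The observable XXYZ averages to 0.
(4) The expectation value of ZZYX is 0.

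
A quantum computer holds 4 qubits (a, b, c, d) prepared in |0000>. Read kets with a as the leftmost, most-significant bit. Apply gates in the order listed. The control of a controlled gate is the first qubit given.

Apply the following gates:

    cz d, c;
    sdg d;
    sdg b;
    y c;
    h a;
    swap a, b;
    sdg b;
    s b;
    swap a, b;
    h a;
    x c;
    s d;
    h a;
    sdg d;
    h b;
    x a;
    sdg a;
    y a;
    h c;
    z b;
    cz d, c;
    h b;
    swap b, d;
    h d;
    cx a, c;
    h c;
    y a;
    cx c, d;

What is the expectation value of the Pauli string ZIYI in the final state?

In the final state, ZIYI has expectation 0. Key observation: gates 5-10 undo each other exactly, leaving only the rest of the circuit to track.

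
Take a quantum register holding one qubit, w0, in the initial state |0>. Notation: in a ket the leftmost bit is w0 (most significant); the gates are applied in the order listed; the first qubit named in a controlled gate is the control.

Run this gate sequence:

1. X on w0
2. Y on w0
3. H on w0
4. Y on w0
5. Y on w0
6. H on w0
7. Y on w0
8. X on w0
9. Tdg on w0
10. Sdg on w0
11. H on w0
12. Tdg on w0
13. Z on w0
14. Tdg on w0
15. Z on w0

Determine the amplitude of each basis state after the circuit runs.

The final amplitudes are sqrt(2)/2 on |0>, -sqrt(2)*I/2 on |1>. Key observation: steps 1-8 multiply out to the identity, so the circuit reduces to the remaining gates.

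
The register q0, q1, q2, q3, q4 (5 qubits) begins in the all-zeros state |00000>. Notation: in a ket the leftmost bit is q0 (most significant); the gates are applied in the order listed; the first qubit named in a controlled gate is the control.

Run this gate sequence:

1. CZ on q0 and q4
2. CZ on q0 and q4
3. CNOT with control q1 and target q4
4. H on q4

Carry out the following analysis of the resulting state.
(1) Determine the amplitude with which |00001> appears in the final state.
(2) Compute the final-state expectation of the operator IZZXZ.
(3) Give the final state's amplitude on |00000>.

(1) The amplitude on |00001> is sqrt(2)/2.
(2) The expectation value of IZZXZ is 0.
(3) The final state's coefficient on |00000> equals sqrt(2)/2.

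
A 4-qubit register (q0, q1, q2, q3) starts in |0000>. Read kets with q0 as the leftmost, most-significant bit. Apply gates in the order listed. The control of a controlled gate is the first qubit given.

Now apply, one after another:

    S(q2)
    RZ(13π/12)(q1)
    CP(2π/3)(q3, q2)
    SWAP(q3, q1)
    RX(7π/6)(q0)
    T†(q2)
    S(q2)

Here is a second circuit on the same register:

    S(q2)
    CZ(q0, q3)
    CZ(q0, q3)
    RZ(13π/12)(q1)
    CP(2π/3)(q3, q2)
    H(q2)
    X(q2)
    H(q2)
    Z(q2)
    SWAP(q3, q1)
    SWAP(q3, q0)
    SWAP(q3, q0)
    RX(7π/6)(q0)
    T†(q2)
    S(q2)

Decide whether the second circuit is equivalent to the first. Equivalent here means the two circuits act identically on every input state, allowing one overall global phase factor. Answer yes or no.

Yes, they are equivalent — the unitaries differ by at most a global phase.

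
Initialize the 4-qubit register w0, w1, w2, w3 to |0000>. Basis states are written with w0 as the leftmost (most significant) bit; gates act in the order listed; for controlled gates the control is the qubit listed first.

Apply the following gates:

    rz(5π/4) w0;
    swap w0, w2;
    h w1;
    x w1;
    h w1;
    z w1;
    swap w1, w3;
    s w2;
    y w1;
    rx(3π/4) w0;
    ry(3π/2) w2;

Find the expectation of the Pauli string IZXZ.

The expectation value of IZXZ is 1.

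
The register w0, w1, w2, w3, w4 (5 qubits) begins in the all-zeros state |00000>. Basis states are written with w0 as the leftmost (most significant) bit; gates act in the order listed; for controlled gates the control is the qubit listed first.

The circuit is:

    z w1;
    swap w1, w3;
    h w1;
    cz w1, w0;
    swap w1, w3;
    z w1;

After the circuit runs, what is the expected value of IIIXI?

The observable IIIXI averages to 1.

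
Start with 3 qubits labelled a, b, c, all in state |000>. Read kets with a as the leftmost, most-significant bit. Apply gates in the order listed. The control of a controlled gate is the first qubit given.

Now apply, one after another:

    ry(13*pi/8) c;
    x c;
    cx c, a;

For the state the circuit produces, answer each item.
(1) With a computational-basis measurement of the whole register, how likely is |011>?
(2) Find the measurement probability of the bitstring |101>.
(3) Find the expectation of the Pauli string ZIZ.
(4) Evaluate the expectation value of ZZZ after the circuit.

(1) A full measurement returns |011> with probability 0.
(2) Outcome |101> occurs with probability cos(3*pi/16)**2.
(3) In the final state, ZIZ has expectation 1.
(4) The observable ZZZ averages to 1.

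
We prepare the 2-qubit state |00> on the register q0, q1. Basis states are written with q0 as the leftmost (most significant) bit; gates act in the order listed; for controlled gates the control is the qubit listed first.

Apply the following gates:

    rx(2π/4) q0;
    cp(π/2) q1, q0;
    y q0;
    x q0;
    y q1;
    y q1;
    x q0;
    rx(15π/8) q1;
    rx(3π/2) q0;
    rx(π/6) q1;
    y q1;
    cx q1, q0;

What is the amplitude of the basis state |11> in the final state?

The final state's coefficient on |11> equals -I*cos(pi/48). Key observation: gates 4-7 undo each other exactly, leaving only the rest of the circuit to track.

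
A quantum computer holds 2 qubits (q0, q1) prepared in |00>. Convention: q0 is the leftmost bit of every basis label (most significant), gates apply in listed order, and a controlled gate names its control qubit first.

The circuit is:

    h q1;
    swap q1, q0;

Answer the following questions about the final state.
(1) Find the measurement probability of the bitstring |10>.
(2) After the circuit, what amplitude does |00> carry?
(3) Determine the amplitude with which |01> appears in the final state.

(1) A full measurement returns |10> with probability 1/2.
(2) |00> carries amplitude sqrt(2)/2 in the final state.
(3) The amplitude on |01> is 0.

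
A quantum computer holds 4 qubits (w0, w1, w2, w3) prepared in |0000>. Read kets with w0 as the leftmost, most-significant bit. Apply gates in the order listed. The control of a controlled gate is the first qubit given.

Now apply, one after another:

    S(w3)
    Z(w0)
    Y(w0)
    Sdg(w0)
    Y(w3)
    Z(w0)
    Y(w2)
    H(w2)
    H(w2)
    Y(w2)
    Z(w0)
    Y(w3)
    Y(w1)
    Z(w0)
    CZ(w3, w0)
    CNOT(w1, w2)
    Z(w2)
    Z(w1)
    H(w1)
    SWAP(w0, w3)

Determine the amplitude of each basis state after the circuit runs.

The final amplitudes are -sqrt(2)*I/2 on |0011>, sqrt(2)*I/2 on |0111>, and 0 on every other basis state. Key observation: gates 5-12 undo each other exactly, leaving only the rest of the circuit to track.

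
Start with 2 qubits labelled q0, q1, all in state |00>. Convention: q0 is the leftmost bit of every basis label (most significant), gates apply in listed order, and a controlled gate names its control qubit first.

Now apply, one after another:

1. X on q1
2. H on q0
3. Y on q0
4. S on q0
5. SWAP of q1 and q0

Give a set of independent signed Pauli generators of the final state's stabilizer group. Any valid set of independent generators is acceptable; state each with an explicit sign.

The final state is stabilized by the group generated by -IY, -ZI; other independent generating sets are equally valid.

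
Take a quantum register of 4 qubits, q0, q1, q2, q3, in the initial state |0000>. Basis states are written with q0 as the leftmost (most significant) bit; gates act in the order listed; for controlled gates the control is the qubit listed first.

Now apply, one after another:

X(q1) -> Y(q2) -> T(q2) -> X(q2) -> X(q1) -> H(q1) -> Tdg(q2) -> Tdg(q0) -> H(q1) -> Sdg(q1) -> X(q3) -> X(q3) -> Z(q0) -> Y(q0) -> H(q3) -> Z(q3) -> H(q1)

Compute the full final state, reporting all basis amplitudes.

The resulting statevector has amplitude -exp(I*pi/4)/2 on |1000>, exp(I*pi/4)/2 on |1001>, -exp(I*pi/4)/2 on |1100>, exp(I*pi/4)/2 on |1101>, and 0 on every other basis state.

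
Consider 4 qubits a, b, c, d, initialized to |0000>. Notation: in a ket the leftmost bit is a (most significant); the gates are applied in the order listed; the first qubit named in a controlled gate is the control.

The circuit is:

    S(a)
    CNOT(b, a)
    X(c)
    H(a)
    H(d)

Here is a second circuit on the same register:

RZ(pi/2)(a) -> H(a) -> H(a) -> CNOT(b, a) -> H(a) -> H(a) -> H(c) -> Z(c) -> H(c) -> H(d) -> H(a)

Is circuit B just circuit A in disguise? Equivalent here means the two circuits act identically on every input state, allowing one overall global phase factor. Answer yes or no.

Yes — the two circuits implement the same unitary up to a global phase.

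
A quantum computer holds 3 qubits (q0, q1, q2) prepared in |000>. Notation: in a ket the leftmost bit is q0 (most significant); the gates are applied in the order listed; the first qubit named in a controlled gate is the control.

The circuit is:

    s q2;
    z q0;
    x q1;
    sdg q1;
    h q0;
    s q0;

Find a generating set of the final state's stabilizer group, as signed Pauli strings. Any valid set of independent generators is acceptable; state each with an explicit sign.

One valid set of independent stabilizer generators is +YII, -IZI, +IIZ (any independent generating set of the same group is equally correct).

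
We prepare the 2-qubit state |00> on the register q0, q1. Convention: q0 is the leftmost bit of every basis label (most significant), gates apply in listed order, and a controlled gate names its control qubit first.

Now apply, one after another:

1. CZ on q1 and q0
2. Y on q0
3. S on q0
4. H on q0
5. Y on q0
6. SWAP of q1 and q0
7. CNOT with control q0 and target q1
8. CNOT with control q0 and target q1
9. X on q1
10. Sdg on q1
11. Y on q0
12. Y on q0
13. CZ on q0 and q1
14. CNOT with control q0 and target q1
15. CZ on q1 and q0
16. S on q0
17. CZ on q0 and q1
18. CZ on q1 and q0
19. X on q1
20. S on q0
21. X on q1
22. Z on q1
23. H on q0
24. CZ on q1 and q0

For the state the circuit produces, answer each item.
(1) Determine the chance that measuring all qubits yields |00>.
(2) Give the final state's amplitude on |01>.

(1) A full measurement returns |00> with probability 1/4.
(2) The amplitude on |01> is 1/2.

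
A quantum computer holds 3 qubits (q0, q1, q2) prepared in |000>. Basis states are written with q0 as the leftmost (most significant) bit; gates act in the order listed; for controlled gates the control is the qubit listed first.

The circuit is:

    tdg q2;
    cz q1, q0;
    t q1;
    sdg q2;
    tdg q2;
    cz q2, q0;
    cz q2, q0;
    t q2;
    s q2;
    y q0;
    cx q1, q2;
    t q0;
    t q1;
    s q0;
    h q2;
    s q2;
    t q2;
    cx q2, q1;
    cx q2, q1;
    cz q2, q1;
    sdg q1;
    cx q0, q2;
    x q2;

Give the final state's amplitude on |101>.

|101> carries amplitude sqrt(2)/2 in the final state. Key observation: the block from step 4 through step 9 cancels to the identity and can be dropped.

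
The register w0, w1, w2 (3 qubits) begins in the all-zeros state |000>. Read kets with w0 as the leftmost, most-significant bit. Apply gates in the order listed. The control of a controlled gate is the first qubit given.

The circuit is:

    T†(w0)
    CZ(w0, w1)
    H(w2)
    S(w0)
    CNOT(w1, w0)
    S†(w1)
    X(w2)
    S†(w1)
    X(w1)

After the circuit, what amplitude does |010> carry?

|010> carries amplitude sqrt(2)/2 in the final state.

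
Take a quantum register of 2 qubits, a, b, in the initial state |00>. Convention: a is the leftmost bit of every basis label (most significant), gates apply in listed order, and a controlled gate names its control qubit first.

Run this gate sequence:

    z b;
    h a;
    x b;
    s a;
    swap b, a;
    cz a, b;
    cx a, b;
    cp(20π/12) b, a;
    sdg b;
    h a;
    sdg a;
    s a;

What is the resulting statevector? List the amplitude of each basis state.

The final amplitudes are -I/2 on |00>, -exp(I*pi/6)/2 on |01>, I/2 on |10>, exp(I*pi/6)/2 on |11>.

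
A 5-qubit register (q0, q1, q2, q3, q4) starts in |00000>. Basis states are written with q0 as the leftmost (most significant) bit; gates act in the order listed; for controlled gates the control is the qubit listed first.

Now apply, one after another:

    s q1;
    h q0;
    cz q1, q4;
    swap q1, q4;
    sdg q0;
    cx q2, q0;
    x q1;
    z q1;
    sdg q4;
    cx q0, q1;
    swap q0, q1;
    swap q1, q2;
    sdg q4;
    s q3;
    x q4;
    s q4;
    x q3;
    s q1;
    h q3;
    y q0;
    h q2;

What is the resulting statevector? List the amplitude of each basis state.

The resulting statevector has amplitude -sqrt(2)/4 on |00001>, sqrt(2)/4 on |00011>, -sqrt(2)/4 on |00101>, sqrt(2)/4 on |00111>, -sqrt(2)*I/4 on |10001>, sqrt(2)*I/4 on |10011>, sqrt(2)*I/4 on |10101>, -sqrt(2)*I/4 on |10111>, and 0 on every other basis state.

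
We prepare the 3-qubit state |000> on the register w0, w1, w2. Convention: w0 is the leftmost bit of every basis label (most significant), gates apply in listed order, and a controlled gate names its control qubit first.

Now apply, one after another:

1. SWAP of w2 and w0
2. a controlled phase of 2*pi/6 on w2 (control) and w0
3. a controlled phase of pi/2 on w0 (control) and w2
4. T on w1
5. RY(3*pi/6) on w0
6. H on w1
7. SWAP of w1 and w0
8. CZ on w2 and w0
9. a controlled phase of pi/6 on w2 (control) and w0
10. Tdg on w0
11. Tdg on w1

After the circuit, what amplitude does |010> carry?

The amplitude on |010> is -exp(3*I*pi/4)/2.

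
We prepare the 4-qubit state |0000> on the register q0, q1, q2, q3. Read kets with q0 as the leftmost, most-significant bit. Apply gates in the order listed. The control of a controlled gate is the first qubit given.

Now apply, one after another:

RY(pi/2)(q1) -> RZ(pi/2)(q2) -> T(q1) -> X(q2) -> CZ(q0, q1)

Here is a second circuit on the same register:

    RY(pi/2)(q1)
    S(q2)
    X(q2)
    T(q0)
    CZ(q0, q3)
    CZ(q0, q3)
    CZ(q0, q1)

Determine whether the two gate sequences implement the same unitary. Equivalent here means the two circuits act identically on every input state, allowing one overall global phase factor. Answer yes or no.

No: there is an input state on which the two circuits produce genuinely different outputs (not merely differing by a phase).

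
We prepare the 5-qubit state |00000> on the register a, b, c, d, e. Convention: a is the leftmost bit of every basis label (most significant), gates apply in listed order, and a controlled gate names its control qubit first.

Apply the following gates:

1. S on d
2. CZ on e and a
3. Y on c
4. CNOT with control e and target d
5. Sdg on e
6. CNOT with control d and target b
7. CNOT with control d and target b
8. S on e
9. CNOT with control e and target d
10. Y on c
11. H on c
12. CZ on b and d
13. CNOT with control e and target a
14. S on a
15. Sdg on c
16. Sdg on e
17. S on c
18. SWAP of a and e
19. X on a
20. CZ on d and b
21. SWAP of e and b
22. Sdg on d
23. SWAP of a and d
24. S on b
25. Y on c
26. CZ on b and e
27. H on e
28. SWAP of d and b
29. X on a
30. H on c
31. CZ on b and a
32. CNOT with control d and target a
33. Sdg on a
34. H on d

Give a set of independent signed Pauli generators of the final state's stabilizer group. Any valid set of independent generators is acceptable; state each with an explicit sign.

One valid set of independent stabilizer generators is +IIIXI, +IIIIX, -ZIIII, -IZIII, -IIZII (any independent generating set of the same group is equally correct). Key observation: steps 3-10 multiply out to the identity, so the circuit reduces to the remaining gates.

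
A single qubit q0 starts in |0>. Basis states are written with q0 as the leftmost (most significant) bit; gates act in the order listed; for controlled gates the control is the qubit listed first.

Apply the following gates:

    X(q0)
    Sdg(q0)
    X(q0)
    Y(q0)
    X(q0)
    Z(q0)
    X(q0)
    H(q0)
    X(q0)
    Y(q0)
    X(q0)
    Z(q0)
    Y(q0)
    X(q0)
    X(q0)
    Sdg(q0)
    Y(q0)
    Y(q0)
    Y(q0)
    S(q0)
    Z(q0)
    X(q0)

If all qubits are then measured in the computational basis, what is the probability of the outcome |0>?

Outcome |0> occurs with probability 1/2.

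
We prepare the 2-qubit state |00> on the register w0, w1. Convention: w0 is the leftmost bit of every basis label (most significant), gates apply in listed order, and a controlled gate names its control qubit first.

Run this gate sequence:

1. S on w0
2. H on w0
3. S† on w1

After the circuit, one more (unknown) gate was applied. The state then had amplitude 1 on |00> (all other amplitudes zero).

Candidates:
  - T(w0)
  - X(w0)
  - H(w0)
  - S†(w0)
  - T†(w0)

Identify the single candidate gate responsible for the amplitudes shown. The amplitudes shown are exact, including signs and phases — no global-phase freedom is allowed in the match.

It was H(w0) that produced the state shown.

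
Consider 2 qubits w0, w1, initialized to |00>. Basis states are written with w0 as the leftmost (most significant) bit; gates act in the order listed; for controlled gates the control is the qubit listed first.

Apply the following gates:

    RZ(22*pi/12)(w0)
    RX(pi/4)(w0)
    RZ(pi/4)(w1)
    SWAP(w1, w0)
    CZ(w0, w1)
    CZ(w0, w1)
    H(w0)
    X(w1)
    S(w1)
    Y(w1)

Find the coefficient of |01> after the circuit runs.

The final state's coefficient on |01> equals sqrt(4 - 2*sqrt(2))*exp(23*I*pi/24)/4. Key observation: gates 5-6 undo each other exactly, leaving only the rest of the circuit to track.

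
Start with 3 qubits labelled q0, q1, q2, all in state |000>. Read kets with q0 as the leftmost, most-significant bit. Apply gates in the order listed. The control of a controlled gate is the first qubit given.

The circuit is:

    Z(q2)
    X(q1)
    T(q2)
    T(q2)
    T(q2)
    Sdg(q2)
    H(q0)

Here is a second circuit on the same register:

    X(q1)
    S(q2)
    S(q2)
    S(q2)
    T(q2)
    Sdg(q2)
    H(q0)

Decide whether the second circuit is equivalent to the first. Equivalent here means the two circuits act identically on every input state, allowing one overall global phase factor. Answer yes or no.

Yes — the two circuits implement the same unitary up to a global phase.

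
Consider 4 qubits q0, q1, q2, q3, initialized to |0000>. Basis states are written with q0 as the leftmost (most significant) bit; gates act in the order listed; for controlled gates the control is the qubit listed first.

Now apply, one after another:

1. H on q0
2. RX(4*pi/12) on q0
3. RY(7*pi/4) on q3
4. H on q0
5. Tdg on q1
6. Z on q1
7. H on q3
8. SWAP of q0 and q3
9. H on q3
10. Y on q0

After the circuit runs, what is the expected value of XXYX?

In the final state, XXYX has expectation 0.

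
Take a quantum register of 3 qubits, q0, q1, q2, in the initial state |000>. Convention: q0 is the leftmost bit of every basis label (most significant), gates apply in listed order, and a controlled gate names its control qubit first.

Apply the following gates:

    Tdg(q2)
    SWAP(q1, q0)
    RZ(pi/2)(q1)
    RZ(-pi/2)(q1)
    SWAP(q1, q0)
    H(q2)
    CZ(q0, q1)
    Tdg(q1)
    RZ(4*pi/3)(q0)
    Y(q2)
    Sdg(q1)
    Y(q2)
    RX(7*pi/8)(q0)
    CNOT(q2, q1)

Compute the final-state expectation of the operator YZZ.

The expectation value of YZZ is -sqrt(2 - sqrt(2))/2. Key observation: the block from step 2 through step 5 cancels to the identity and can be dropped.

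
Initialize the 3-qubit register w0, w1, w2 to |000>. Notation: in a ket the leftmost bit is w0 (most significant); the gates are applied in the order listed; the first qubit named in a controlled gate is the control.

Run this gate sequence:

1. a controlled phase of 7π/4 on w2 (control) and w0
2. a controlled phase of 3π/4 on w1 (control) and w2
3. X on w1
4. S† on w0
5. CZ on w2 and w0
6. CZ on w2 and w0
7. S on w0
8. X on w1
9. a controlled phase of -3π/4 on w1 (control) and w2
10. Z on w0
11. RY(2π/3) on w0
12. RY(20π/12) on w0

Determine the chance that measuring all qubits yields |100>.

The probability of measuring |100> is 1/4. Key observation: the block from step 2 through step 9 cancels to the identity and can be dropped.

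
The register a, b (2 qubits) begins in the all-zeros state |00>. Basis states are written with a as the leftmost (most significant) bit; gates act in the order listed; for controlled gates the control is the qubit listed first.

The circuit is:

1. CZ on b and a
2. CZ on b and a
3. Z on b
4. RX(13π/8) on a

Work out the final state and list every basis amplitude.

The resulting statevector has amplitude -cos(3*pi/16) on |00>, 0 on |01>, -I*sin(3*pi/16) on |10>, 0 on |11>. Key observation: steps 1-2 multiply out to the identity, so the circuit reduces to the remaining gates.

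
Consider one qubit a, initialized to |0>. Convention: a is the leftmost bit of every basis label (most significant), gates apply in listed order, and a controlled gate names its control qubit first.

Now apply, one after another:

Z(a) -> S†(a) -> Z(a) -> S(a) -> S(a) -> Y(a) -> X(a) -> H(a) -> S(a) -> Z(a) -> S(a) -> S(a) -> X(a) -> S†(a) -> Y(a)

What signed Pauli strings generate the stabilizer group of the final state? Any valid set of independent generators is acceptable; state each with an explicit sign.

One valid set of independent stabilizer generators is +X (any independent generating set of the same group is equally correct).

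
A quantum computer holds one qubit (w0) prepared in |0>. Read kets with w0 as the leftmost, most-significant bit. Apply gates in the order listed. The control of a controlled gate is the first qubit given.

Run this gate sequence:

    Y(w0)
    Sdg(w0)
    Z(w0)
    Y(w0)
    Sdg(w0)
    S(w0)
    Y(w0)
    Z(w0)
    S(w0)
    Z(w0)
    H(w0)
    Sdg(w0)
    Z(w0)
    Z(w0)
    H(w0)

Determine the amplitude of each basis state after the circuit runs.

After the circuit, the state carries amplitude 1/2 - I/2 on |0>, -1/2 - I/2 on |1>. Key observation: gates 2-9 undo each other exactly, leaving only the rest of the circuit to track.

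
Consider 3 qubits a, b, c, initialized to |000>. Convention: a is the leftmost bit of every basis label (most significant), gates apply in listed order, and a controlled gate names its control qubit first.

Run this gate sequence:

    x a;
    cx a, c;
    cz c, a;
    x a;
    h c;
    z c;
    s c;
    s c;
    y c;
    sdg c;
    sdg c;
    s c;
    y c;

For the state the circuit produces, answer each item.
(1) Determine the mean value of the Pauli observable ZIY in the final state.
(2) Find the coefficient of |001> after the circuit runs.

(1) The observable ZIY averages to -1.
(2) The amplitude on |001> is sqrt(2)/2.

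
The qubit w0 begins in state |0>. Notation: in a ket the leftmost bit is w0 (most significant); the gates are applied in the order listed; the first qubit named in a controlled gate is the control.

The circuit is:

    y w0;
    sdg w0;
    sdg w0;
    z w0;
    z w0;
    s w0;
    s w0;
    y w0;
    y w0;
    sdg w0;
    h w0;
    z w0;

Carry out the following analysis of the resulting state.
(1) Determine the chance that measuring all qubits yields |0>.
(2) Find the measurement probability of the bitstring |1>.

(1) A full measurement returns |0> with probability 1/2. Key observation: gates 1-8 undo each other exactly, leaving only the rest of the circuit to track.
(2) A full measurement returns |1> with probability 1/2.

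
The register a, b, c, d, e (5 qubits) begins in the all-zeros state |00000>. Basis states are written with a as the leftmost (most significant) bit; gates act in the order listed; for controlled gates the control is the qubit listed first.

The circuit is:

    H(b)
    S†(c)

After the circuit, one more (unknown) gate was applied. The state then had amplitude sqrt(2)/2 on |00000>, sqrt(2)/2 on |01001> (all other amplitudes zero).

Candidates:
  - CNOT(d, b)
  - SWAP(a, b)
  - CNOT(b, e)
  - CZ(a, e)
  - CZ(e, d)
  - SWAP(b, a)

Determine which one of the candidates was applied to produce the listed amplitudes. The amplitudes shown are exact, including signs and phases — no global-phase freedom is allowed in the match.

The unique candidate consistent with the amplitudes is CNOT(b, e).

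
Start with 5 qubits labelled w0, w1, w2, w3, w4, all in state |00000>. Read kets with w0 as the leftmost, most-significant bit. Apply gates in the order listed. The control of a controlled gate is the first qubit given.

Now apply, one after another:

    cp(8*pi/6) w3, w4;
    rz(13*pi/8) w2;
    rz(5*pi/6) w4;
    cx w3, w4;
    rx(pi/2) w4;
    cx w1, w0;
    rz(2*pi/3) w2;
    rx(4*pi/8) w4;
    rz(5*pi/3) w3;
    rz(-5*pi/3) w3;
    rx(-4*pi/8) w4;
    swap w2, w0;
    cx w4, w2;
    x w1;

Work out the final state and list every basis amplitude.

The resulting statevector has amplitude sqrt(2)*exp(7*I*pi/16)/2 on |01000>, -sqrt(2)*exp(15*I*pi/16)/2 on |01101>, and 0 on every other basis state. Key observation: gates 8-11 undo each other exactly, leaving only the rest of the circuit to track.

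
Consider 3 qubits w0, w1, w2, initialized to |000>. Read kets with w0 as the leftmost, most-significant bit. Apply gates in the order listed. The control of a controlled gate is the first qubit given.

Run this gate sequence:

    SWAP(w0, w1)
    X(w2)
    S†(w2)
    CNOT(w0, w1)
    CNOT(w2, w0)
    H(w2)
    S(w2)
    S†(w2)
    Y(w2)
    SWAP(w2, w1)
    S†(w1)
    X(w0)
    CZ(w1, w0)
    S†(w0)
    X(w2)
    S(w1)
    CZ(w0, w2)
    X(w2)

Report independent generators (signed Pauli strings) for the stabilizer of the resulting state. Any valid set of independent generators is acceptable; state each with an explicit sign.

One valid set of independent stabilizer generators is +IXI, +ZII, +IIZ (any independent generating set of the same group is equally correct).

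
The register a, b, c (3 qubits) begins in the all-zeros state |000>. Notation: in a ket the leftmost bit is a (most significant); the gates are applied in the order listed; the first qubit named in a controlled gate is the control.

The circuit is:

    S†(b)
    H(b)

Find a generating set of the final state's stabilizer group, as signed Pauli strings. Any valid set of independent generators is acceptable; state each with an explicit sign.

One valid set of independent stabilizer generators is +IXI, +ZII, +IIZ (any independent generating set of the same group is equally correct).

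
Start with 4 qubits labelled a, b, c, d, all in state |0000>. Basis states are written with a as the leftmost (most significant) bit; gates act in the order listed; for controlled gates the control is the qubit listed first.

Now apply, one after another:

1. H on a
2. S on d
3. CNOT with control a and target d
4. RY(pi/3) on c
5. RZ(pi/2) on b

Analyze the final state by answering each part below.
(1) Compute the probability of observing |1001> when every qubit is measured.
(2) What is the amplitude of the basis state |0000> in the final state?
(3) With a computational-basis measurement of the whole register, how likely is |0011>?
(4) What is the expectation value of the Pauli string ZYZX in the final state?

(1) The probability of measuring |1001> is 3/8.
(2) |0000> carries amplitude -sqrt(6)*exp(3*I*pi/4)/4 in the final state.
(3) The probability of measuring |0011> is 0.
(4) The expectation value of ZYZX is 0.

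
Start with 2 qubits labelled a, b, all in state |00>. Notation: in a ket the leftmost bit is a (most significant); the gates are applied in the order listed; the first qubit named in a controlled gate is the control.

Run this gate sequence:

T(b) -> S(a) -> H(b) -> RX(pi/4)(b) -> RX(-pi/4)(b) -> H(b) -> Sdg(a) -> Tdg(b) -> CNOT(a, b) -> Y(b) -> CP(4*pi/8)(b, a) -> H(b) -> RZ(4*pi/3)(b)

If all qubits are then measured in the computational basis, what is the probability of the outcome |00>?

The probability of measuring |00> is 1/2. Key observation: gates 1-8 undo each other exactly, leaving only the rest of the circuit to track.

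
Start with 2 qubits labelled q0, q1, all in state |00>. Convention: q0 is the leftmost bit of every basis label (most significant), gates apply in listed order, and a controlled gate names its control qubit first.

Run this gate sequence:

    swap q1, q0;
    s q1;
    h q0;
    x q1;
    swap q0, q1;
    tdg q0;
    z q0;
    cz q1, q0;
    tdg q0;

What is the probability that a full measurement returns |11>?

The probability of measuring |11> is 1/2.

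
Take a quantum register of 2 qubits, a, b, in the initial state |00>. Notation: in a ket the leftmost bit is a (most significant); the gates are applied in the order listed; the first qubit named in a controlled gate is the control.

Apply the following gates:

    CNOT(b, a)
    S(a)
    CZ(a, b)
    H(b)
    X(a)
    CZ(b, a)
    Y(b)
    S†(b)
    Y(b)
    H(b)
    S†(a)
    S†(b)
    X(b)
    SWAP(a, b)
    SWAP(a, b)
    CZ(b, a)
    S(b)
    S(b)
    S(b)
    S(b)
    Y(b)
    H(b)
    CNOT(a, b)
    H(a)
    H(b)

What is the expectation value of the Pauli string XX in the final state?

The observable XX averages to 1. Key observation: gates 17-20 undo each other exactly, leaving only the rest of the circuit to track.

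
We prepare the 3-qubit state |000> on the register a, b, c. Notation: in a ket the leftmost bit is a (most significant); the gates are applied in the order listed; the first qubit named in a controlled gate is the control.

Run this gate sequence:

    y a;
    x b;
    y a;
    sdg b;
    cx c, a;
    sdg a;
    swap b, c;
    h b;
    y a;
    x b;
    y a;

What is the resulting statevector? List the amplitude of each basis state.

After the circuit, the state carries amplitude -sqrt(2)*I/2 on |001>, -sqrt(2)*I/2 on |011>, and 0 on every other basis state.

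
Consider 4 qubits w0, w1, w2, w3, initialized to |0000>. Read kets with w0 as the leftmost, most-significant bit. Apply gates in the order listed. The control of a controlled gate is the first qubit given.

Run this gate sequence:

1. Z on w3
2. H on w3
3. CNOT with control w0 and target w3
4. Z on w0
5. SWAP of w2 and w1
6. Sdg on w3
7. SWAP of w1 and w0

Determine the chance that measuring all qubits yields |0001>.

The probability of measuring |0001> is 1/2.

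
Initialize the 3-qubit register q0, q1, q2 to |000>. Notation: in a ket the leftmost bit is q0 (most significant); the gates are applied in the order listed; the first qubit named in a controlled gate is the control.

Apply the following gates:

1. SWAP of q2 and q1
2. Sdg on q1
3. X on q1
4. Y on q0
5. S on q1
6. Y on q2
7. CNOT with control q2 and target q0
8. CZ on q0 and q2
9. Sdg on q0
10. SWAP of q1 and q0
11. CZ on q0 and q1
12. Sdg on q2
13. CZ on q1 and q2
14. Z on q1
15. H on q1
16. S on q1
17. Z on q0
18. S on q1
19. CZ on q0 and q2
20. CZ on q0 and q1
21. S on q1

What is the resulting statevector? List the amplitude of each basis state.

The resulting statevector has amplitude -sqrt(2)/2 on |101>, -sqrt(2)*I/2 on |111>, and 0 on every other basis state.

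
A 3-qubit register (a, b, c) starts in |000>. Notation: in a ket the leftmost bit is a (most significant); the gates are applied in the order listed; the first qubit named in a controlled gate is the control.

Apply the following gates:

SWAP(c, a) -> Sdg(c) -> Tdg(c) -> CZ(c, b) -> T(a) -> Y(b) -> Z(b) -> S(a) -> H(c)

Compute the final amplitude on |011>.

The amplitude on |011> is -sqrt(2)*I/2.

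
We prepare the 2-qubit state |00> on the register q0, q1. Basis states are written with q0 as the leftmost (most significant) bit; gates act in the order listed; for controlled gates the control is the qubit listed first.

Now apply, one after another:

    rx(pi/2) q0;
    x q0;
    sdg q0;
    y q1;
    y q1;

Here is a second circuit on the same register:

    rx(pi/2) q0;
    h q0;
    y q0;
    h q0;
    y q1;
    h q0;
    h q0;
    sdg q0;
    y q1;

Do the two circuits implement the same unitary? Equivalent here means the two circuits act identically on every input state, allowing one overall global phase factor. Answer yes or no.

No — the two circuits implement different unitaries, even allowing a global phase.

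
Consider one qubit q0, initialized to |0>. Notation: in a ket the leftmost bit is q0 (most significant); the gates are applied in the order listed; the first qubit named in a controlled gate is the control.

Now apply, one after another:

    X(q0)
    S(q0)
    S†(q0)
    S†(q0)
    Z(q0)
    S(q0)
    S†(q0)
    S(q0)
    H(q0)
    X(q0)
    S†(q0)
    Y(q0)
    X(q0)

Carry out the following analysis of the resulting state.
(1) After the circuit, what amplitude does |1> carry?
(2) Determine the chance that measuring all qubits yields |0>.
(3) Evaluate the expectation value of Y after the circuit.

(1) |1> carries amplitude sqrt(2)/2 in the final state.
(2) The probability of measuring |0> is 1/2.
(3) The expectation value of Y is -1.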